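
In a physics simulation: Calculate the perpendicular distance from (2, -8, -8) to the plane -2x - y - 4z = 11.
d = |(-2)(2) + (-1)(-8) + (-4)(-8) - (11)| / √((-2)² + (-1)² + (-4)²) = 25/√21 = 5.455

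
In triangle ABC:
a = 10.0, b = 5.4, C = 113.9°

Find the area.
Using A = ½ab·sin(C):
A = ½·10.0·5.4·sin(113.9°) = ½·54·0.914254 = 24.68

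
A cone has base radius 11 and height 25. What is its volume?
Volume = (1/3) * pi * r² * h
Volume = (1/3) * pi * 11² * 25
Volume = (1/3) * pi * 121 * 25
Volume = (1/3) * pi * 3025
Volume = 3167.77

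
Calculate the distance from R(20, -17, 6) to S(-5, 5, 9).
d = √[(-25)² + (22)² + (3)²] = √1118 = 33.44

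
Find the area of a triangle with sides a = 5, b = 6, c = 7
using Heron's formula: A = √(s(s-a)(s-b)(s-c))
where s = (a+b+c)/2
s = (5+6+7)/2 = 9
A = √(9·4·3·2) = √216 = 14.7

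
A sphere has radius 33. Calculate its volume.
Volume = (4/3) * pi * r³
Volume = (4/3) * pi * 33³
Volume = (4/3) * pi * 35937
Volume = 150532.55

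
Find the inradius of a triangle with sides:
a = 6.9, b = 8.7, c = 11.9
s = (a+b+c)/2 = (6.9+8.7+11.9)/2 = 13.75
Area = √(s(s-a)(s-b)(s-c)) = √(13.75·6.85·5.05·1.85) = 29.6639
r = Area/s = 29.6639/13.75 = 2.157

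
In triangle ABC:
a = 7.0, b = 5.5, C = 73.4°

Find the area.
Using A = ½ab·sin(C):
A = ½·7.0·5.5·sin(73.4°) = ½·38.5·0.958323 = 18.45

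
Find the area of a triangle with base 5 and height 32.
Area = (1/2) * base * height
Area = (1/2) * 5 * 32
Area = 80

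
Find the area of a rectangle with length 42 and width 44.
Area = length * width
Area = 42 * 44
Area = 1848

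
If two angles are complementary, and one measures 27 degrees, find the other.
Complementary angles sum to 90 degrees.
Other angle = 90 - 27
Other angle = 63 degrees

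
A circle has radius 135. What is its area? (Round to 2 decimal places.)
Area = pi * r²
Area = pi * 135²
Area = pi * 18225
Area = 57255.53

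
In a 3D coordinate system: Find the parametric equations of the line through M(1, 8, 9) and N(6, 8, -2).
Direction vector d = N - M = (5, 0, -11)
x = 1 + 5t, y = 8, z = 9 - 11t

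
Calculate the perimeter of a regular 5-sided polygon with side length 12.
Perimeter = number of sides * side length
Perimeter = 5 * 12
Perimeter = 60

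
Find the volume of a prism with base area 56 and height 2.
Volume = base area * height
Volume = 56 * 2
Volume = 112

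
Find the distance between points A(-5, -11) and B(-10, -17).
Using the distance formula: d = sqrt((x₂-x₁)² + (y₂-y₁)²)
dx = (-10) - (-5) = -5
dy = (-17) - (-11) = -6
d = sqrt((-5)² + (-6)²) = sqrt(25 + 36) = sqrt(61) = 7.81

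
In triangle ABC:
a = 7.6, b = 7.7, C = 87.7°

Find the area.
Using A = ½ab·sin(C):
A = ½·7.6·7.7·sin(87.7°) = ½·58.52·0.999194 = 29.24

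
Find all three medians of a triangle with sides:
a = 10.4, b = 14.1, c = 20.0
Using m_x = ½√(2y² + 2z² - x²):
m_a = ½√(2·14.1² + 2·20.0² - 10.4²) = ½√1089.46 = 16.5
m_b = ½√(2·10.4² + 2·20.0² - 14.1²) = ½√817.51 = 14.3
m_c = ½√(2·10.4² + 2·14.1² - 20.0²) = ½√213.94 = 7.313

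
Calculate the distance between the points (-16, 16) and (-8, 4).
Using the distance formula: d = sqrt((x₂-x₁)² + (y₂-y₁)²)
dx = (-8) - (-16) = 8
dy = 4 - 16 = -12
d = sqrt(8² + (-12)²) = sqrt(64 + 144) = sqrt(208) = 14.42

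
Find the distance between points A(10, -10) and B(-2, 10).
Using the distance formula: d = sqrt((x₂-x₁)² + (y₂-y₁)²)
dx = (-2) - 10 = -12
dy = 10 - (-10) = 20
d = sqrt((-12)² + 20²) = sqrt(144 + 400) = sqrt(544) = 23.32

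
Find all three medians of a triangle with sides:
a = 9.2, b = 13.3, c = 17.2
Using m_x = ½√(2y² + 2z² - x²):
m_a = ½√(2·13.3² + 2·17.2² - 9.2²) = ½√860.82 = 14.67
m_b = ½√(2·9.2² + 2·17.2² - 13.3²) = ½√584.07 = 12.08
m_c = ½√(2·9.2² + 2·13.3² - 17.2²) = ½√227.22 = 7.537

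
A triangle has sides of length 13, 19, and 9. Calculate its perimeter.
Perimeter = sum of all sides
Perimeter = 13 + 19 + 9
Perimeter = 41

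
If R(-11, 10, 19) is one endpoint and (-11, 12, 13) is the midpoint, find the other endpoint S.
S = (2×(-11) - (-11), 2×12 - 10, 2×13 - 19) = (-11, 14, 7)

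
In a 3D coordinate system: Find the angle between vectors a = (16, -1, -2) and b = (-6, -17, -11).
a·b = -57, |a|² = 261, |b|² = 446
cos θ = -57/√116406 ≈ -0.1671
θ ≈ 99.62°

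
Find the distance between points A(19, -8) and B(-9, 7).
Using the distance formula: d = sqrt((x₂-x₁)² + (y₂-y₁)²)
dx = (-9) - 19 = -28
dy = 7 - (-8) = 15
d = sqrt((-28)² + 15²) = sqrt(784 + 225) = sqrt(1009) = 31.76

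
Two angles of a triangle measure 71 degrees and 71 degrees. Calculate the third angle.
Sum of angles in a triangle = 180 degrees
Third angle = 180 - 71 - 71
Third angle = 38 degrees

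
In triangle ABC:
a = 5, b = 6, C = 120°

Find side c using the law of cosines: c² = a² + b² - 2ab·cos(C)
c² = 5² + 6² - 2·5·6·cos(120°)
c² = 25 + 36 - 60·-0.5000 = 91
c = √91 = 9.539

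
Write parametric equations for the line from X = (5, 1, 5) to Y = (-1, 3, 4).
Direction vector d = Y - X = (-6, 2, -1)
x = 5 - 6t, y = 1 + 2t, z = 5 - t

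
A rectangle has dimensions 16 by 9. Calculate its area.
Area = length * width
Area = 16 * 9
Area = 144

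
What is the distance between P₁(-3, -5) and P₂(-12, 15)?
Using the distance formula: d = sqrt((x₂-x₁)² + (y₂-y₁)²)
dx = (-12) - (-3) = -9
dy = 15 - (-5) = 20
d = sqrt((-9)² + 20²) = sqrt(81 + 400) = sqrt(481) = 21.93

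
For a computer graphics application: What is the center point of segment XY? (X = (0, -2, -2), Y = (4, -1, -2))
Midpoint = ((0+4)/2, (-2-1)/2, (-2-2)/2) = (2, -1.5, -2)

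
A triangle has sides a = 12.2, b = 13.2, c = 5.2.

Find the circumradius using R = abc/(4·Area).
s = (a+b+c)/2 = 15.3
Area = √(s(s-a)(s-b)(s-c)) = √(15.3·3.1·2.1·10.1) = 31.7174
R = abc/(4·Area) = (12.2·13.2·5.2)/(4·31.7174) = 837.408/126.8696 = 6.601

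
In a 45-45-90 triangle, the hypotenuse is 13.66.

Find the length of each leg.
In a 45-45-90 triangle, hypotenuse = leg·√2  →  leg = hypotenuse/√2
leg = 13.66/√2 = 9.659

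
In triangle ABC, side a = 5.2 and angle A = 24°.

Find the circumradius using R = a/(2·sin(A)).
R = a/(2·sin(A)) = 5.2/(2·sin(24°))
R = 5.2/(2·0.406737) = 5.2/0.813473 = 6.392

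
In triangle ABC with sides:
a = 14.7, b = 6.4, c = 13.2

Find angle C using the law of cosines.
cos(C) = (a² + b² - c²)/(2ab)
cos(C) = (14.7² + 6.4² - 13.2²)/(2·14.7·6.4) = 82.81/188.16 = 0.440104
C = arccos(0.440104) = 63.89°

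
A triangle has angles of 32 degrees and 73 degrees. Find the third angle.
Sum of angles in a triangle = 180 degrees
Third angle = 180 - 32 - 73
Third angle = 75 degrees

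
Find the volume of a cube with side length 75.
Volume = s³
Volume = 75³
Volume = 421875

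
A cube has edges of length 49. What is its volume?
Volume = s³
Volume = 49³
Volume = 117649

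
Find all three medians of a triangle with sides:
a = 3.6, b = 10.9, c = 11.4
Using m_x = ½√(2y² + 2z² - x²):
m_a = ½√(2·10.9² + 2·11.4² - 3.6²) = ½√484.58 = 11.01
m_b = ½√(2·3.6² + 2·11.4² - 10.9²) = ½√167.03 = 6.462
m_c = ½√(2·3.6² + 2·10.9² - 11.4²) = ½√133.58 = 5.779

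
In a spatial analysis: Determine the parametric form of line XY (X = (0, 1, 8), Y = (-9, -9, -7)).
Direction vector d = Y - X = (-9, -10, -15)
x = 0 - 9t, y = 1 - 10t, z = 8 - 15t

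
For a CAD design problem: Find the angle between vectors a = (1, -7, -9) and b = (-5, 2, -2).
a·b = -1, |a|² = 131, |b|² = 33
cos θ = -1/√4323 ≈ -0.01521
θ ≈ 90.87°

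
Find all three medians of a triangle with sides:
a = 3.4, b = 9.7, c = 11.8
Using m_x = ½√(2y² + 2z² - x²):
m_a = ½√(2·9.7² + 2·11.8² - 3.4²) = ½√455.1 = 10.67
m_b = ½√(2·3.4² + 2·11.8² - 9.7²) = ½√207.51 = 7.203
m_c = ½√(2·3.4² + 2·9.7² - 11.8²) = ½√72.06 = 4.244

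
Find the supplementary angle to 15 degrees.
Supplementary angles sum to 180 degrees.
Other angle = 180 - 15
Other angle = 165 degrees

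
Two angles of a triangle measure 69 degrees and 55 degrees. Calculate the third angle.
Sum of angles in a triangle = 180 degrees
Third angle = 180 - 69 - 55
Third angle = 56 degrees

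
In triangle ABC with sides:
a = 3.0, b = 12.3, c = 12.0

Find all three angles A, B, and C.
By the law of cosines:
cos(A) = (b² + c² - a²)/(2bc) = 0.969817  →  A = 14.11°
cos(B) = (a² + c² - b²)/(2ac) = 0.023750  →  B = 88.64°
cos(C) = (a² + b² - c²)/(2ab) = 0.220732  →  C = 77.25°
Check: A + B + C = 180.0° ✓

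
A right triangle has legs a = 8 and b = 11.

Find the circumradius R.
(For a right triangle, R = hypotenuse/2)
Hypotenuse c = √(8² + 11²) = √185 = 13.6015
R = c/2 = 6.801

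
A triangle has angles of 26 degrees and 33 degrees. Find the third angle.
Sum of angles in a triangle = 180 degrees
Third angle = 180 - 26 - 33
Third angle = 121 degrees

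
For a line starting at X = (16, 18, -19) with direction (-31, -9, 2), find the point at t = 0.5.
P(0.5) = (16 + (-31)(0.5), 18 + (-9)(0.5), -19 + 2(0.5)) = (0.5, 13.5, -18)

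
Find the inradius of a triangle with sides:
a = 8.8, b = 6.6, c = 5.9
s = (a+b+c)/2 = (8.8+6.6+5.9)/2 = 10.65
Area = √(s(s-a)(s-b)(s-c)) = √(10.65·1.85·4.05·4.75) = 19.4686
r = Area/s = 19.4686/10.65 = 1.828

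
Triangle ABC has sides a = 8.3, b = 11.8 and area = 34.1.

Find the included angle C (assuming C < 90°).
Area = ½ab·sin(C)  →  sin(C) = 2·Area/(ab)
sin(C) = 2·34.1/(8.3·11.8) = 0.696345
C = arcsin(0.696345) = 44.13°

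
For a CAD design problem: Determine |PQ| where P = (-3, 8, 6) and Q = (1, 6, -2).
d = √[(4)² + (-2)² + (-8)²] = √84 = 9.165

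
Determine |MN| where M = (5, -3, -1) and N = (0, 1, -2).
d = √[(-5)² + (4)² + (-1)²] = √42 = 6.481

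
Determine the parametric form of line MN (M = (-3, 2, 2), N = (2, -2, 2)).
Direction vector d = N - M = (5, -4, 0)
x = -3 + 5t, y = 2 - 4t, z = 2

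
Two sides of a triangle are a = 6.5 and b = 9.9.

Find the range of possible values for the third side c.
By the triangle inequality: |a - b| < c < a + b
|6.5 - 9.9| < c < 6.5 + 9.9
3.4 < c < 16.4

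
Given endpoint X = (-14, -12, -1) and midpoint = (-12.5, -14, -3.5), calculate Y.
Y = (2×(-12.5) - (-14), 2×(-14) - (-12), 2×(-3.5) - (-1)) = (-11, -16, -6)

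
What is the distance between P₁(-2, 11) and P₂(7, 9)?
Using the distance formula: d = sqrt((x₂-x₁)² + (y₂-y₁)²)
dx = 7 - (-2) = 9
dy = 9 - 11 = -2
d = sqrt(9² + (-2)²) = sqrt(81 + 4) = sqrt(85) = 9.22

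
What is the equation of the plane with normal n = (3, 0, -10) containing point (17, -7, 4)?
d = n·P = (3)(17) + (0)(-7) + (-10)(4) = 11
Plane: 3x - 10z = 11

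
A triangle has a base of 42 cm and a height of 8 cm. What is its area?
Area = (1/2) * base * height
Area = (1/2) * 42 * 8
Area = 168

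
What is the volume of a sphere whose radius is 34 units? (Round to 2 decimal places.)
Volume = (4/3) * pi * r³
Volume = (4/3) * pi * 34³
Volume = (4/3) * pi * 39304
Volume = 164636.21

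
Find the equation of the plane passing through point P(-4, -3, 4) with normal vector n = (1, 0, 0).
d = n·P = (1)(-4) + (0)(-3) + (0)(4) = -4
Plane: x = -4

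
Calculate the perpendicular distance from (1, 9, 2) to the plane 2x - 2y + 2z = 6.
d = |2(1) + (-2)(9) + 2(2) - (6)| / √(2² + (-2)² + 2²) = 18/√12 = 5.196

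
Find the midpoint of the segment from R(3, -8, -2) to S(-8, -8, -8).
Midpoint = ((3-8)/2, (-8-8)/2, (-2-8)/2) = (-2.5, -8, -5)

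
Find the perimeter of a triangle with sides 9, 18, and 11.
Perimeter = sum of all sides
Perimeter = 9 + 18 + 11
Perimeter = 38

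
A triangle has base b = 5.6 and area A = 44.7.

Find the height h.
A = ½bh  →  h = 2A/b
h = 2·44.7/5.6 = 15.96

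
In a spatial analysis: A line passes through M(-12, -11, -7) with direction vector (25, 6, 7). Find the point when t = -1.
P(-1) = (-12 + 25(-1), -11 + 6(-1), -7 + 7(-1)) = (-37, -17, -14)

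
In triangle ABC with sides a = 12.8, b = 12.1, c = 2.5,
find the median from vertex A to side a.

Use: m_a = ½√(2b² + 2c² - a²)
m_a = ½√(2·12.1² + 2·2.5² - 12.8²)
m_a = ½√(292.82 + 12.5 - 163.84) = ½√141.48 = 5.947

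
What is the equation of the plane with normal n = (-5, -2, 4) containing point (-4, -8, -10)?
d = n·P = (-5)(-4) + (-2)(-8) + (4)(-10) = -4
Plane: -5x - 2y + 4z = -4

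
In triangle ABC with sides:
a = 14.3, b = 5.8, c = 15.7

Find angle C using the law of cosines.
cos(C) = (a² + b² - c²)/(2ab)
cos(C) = (14.3² + 5.8² - 15.7²)/(2·14.3·5.8) = -8.36/165.88 = -0.050398
C = arccos(-0.050398) = 92.89°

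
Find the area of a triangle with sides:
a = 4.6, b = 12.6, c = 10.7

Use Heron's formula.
s = (a+b+c)/2 = (4.6+12.6+10.7)/2 = 13.95
A = √(s(s-a)(s-b)(s-c)) = √(13.95·9.35·1.35·3.25)
A = √572.273 = 23.92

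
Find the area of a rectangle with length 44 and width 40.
Area = length * width
Area = 44 * 40
Area = 1760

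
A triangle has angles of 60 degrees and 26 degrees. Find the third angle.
Sum of angles in a triangle = 180 degrees
Third angle = 180 - 60 - 26
Third angle = 94 degrees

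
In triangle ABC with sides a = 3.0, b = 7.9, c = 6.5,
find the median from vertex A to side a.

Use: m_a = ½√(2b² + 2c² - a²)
m_a = ½√(2·7.9² + 2·6.5² - 3.0²)
m_a = ½√(124.82 + 84.5 - 9) = ½√200.32 = 7.077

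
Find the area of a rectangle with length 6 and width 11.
Area = length * width
Area = 6 * 11
Area = 66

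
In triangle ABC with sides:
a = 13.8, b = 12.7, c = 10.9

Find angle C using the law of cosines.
cos(C) = (a² + b² - c²)/(2ab)
cos(C) = (13.8² + 12.7² - 10.9²)/(2·13.8·12.7) = 232.92/350.52 = 0.664498
C = arccos(0.664498) = 48.36°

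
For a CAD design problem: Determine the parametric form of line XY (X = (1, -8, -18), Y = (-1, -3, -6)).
Direction vector d = Y - X = (-2, 5, 12)
x = 1 - 2t, y = -8 + 5t, z = -18 + 12t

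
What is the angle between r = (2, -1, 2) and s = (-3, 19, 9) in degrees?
r·s = -7, |r|² = 9, |s|² = 451
cos θ = -7/√4059 ≈ -0.1099
θ ≈ 96.31°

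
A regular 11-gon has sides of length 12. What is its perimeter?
Perimeter = number of sides * side length
Perimeter = 11 * 12
Perimeter = 132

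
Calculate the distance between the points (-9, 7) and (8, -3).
Using the distance formula: d = sqrt((x₂-x₁)² + (y₂-y₁)²)
dx = 8 - (-9) = 17
dy = (-3) - 7 = -10
d = sqrt(17² + (-10)²) = sqrt(289 + 100) = sqrt(389) = 19.72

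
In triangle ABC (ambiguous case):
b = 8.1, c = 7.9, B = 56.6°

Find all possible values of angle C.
sin(C)/c = sin(B)/b  →  sin(C) = c·sin(B)/b = 7.9·sin(56.6°)/8.1 = 0.814234
C₁ = arcsin(0.814234) = 54.51°,  C₂ = 180° - C₁ = 125.49°
Check C₂: A = 180° - 56.6° - 125.49° = -2.09° ≤ 0, rejected
C = 54.51° (one solution)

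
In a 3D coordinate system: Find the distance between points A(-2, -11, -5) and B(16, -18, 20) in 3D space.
d = √[(18)² + (-7)² + (25)²] = √998 = 31.59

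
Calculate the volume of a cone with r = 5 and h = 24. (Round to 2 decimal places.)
Volume = (1/3) * pi * r² * h
Volume = (1/3) * pi * 5² * 24
Volume = (1/3) * pi * 25 * 24
Volume = (1/3) * pi * 600
Volume = 628.32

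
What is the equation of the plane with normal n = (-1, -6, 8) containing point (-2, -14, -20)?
d = n·P = (-1)(-2) + (-6)(-14) + (8)(-20) = -74
Plane: -x - 6y + 8z = -74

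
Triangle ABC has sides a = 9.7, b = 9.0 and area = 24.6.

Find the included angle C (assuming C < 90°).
Area = ½ab·sin(C)  →  sin(C) = 2·Area/(ab)
sin(C) = 2·24.6/(9.7·9.0) = 0.563574
C = arcsin(0.563574) = 34.3°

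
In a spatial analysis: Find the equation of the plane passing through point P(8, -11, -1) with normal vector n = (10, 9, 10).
d = n·P = (10)(8) + (9)(-11) + (10)(-1) = -29
Plane: 10x + 9y + 10z = -29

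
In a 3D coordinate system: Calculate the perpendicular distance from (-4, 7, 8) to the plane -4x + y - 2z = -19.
d = |(-4)(-4) + 1(7) + (-2)(8) - (-19)| / √((-4)² + 1² + (-2)²) = 26/√21 = 5.674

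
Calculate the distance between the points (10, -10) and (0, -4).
Using the distance formula: d = sqrt((x₂-x₁)² + (y₂-y₁)²)
dx = 0 - 10 = -10
dy = (-4) - (-10) = 6
d = sqrt((-10)² + 6²) = sqrt(100 + 36) = sqrt(136) = 11.66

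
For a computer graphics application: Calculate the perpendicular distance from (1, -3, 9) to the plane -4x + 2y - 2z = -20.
d = |(-4)(1) + 2(-3) + (-2)(9) - (-20)| / √((-4)² + 2² + (-2)²) = 8/√24 = 1.633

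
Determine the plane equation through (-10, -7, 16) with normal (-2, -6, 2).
d = n·P = (-2)(-10) + (-6)(-7) + (2)(16) = 94
Plane: -2x - 6y + 2z = 94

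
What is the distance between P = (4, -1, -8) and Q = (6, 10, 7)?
d = √[(2)² + (11)² + (15)²] = √350 = 18.71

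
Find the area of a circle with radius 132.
Area = pi * r²
Area = pi * 132²
Area = pi * 17424
Area = 54739.11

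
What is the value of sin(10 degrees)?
sin(10 degrees) = 0.1736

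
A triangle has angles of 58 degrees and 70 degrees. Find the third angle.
Sum of angles in a triangle = 180 degrees
Third angle = 180 - 58 - 70
Third angle = 52 degrees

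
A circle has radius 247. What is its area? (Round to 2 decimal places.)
Area = pi * r²
Area = pi * 247²
Area = pi * 61009
Area = 191665.43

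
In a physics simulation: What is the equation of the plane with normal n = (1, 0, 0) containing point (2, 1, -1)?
d = n·P = (1)(2) + (0)(1) + (0)(-1) = 2
Plane: x = 2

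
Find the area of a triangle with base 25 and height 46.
Area = (1/2) * base * height
Area = (1/2) * 25 * 46
Area = 575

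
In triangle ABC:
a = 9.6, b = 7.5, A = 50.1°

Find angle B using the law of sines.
sin(B)/b = sin(A)/a
sin(B) = b·sin(A)/a = 7.5·sin(50.1°)/9.6 = 0.599348
B = arcsin(0.599348) = 36.82°  (b ≤ a, so B ≤ A and the acute solution is unique)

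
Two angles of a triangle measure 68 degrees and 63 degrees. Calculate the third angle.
Sum of angles in a triangle = 180 degrees
Third angle = 180 - 68 - 63
Third angle = 49 degrees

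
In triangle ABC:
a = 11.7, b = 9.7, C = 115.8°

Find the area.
Using A = ½ab·sin(C):
A = ½·11.7·9.7·sin(115.8°) = ½·113.49·0.900319 = 51.09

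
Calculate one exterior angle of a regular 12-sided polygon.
Exterior angle of a regular n-gon = 360/n
Exterior angle = 360/12
Exterior angle = 30 degrees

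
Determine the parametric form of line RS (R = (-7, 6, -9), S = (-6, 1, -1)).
Direction vector d = S - R = (1, -5, 8)
x = -7 + t, y = 6 - 5t, z = -9 + 8t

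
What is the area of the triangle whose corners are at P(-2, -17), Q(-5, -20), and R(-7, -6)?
Using the coordinate formula: Area = (1/2)|x₁(y₂-y₃) + x₂(y₃-y₁) + x₃(y₁-y₂)|
Area = (1/2)|(-2)((-20)-(-6)) + (-5)((-6)-(-17)) + (-7)((-17)-(-20))|
Area = (1/2)|(-2)*(-14) + (-5)*11 + (-7)*3|
Area = (1/2)|28 + (-55) + (-21)|
Area = (1/2)*48 = 24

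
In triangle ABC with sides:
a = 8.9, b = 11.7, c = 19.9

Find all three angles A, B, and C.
By the law of cosines:
cos(A) = (b² + c² - a²)/(2bc) = 0.974295  →  A = 13.02°
cos(B) = (a² + c² - b²)/(2ac) = 0.955141  →  B = 17.23°
cos(C) = (a² + b² - c²)/(2ab) = -0.863872  →  C = 149.8°
Check: A + B + C = 180.0° ✓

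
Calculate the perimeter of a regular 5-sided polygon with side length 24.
Perimeter = number of sides * side length
Perimeter = 5 * 24
Perimeter = 120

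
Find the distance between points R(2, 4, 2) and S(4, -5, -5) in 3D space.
d = √[(2)² + (-9)² + (-7)²] = √134 = 11.58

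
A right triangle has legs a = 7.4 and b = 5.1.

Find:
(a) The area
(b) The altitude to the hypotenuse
(a) Area = ½ab = ½·7.4·5.1 = 18.87
(b) Hypotenuse c = √(7.4² + 5.1²) = √80.77 = 8.98721
    Area = ½·c·h_c  →  h_c = 2·Area/c = 2·18.87/8.98721 = 4.199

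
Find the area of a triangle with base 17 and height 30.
Area = (1/2) * base * height
Area = (1/2) * 17 * 30
Area = 255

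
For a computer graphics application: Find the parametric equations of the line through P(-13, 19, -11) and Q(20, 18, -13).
Direction vector d = Q - P = (33, -1, -2)
x = -13 + 33t, y = 19 - t, z = -11 - 2t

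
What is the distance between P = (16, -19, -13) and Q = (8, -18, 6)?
d = √[(-8)² + (1)² + (19)²] = √426 = 20.64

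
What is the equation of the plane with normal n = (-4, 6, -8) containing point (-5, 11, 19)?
d = n·P = (-4)(-5) + (6)(11) + (-8)(19) = -66
Plane: -4x + 6y - 8z = -66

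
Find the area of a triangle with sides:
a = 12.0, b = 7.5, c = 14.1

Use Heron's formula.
s = (a+b+c)/2 = (12.0+7.5+14.1)/2 = 16.8
A = √(s(s-a)(s-b)(s-c)) = √(16.8·4.8·9.3·2.7)
A = √2024.87 = 45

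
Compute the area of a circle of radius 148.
Area = pi * r²
Area = pi * 148²
Area = pi * 21904
Area = 68813.45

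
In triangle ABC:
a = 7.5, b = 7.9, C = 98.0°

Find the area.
Using A = ½ab·sin(C):
A = ½·7.5·7.9·sin(98.0°) = ½·59.25·0.990268 = 29.34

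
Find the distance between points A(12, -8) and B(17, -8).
Using the distance formula: d = sqrt((x₂-x₁)² + (y₂-y₁)²)
dx = 17 - 12 = 5
dy = (-8) - (-8) = 0
d = sqrt(5² + 0²) = sqrt(25 + 0) = sqrt(25) = 5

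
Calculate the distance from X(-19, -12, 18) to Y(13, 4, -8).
d = √[(32)² + (16)² + (-26)²] = √1956 = 44.23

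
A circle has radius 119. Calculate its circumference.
Circumference = 2 * pi * r
Circumference = 2 * pi * 119
Circumference = 747.70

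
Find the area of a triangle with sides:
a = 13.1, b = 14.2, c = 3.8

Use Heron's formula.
s = (a+b+c)/2 = (13.1+14.2+3.8)/2 = 15.55
A = √(s(s-a)(s-b)(s-c)) = √(15.55·2.45·1.35·11.75)
A = √604.322 = 24.58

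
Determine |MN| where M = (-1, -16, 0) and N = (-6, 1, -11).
d = √[(-5)² + (17)² + (-11)²] = √435 = 20.86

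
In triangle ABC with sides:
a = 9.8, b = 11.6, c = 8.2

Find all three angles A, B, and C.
By the law of cosines:
cos(A) = (b² + c² - a²)/(2bc) = 0.555929  →  A = 56.23°
cos(B) = (a² + c² - b²)/(2ac) = 0.178696  →  B = 79.71°
cos(C) = (a² + b² - c²)/(2ab) = 0.718508  →  C = 44.07°
Check: A + B + C = 180.0° ✓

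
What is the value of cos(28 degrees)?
cos(28 degrees) = 0.8829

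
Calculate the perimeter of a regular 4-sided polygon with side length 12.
Perimeter = number of sides * side length
Perimeter = 4 * 12
Perimeter = 48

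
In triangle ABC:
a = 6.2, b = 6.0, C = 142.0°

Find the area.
Using A = ½ab·sin(C):
A = ½·6.2·6.0·sin(142.0°) = ½·37.2·0.615661 = 11.45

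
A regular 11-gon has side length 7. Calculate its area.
For a regular 11-gon with side length s = 7:
Apothem a = s / (2*tan(pi/11)) = 7 / (2*tan(pi/11)) ≈ 11.9199
Perimeter P = 11 * 7 = 77
Area = (1/2) * P * a = (1/2) * 77 * 11.9199 = 458.92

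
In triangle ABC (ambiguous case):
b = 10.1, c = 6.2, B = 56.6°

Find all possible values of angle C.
sin(C)/c = sin(B)/b  →  sin(C) = c·sin(B)/b = 6.2·sin(56.6°)/10.1 = 0.512481
C₁ = arcsin(0.512481) = 30.83°,  C₂ = 180° - C₁ = 149.17°
Check C₂: A = 180° - 56.6° - 149.17° = -25.77° ≤ 0, rejected
C = 30.83° (one solution)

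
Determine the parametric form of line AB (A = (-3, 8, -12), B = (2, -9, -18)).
Direction vector d = B - A = (5, -17, -6)
x = -3 + 5t, y = 8 - 17t, z = -12 - 6t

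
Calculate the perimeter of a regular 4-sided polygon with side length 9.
Perimeter = number of sides * side length
Perimeter = 4 * 9
Perimeter = 36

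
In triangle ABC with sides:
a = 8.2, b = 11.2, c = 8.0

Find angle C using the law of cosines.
cos(C) = (a² + b² - c²)/(2ab)
cos(C) = (8.2² + 11.2² - 8.0²)/(2·8.2·11.2) = 128.68/183.68 = 0.700566
C = arccos(0.700566) = 45.53°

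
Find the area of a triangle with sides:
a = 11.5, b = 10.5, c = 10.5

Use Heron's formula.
s = (a+b+c)/2 = (11.5+10.5+10.5)/2 = 16.25
A = √(s(s-a)(s-b)(s-c)) = √(16.25·4.75·5.75·5.75)
A = √2552.01 = 50.52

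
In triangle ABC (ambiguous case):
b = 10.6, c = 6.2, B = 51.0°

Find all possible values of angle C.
sin(C)/c = sin(B)/b  →  sin(C) = c·sin(B)/b = 6.2·sin(51.0°)/10.6 = 0.454557
C₁ = arcsin(0.454557) = 27.04°,  C₂ = 180° - C₁ = 152.96°
Check C₂: A = 180° - 51.0° - 152.96° = -23.96° ≤ 0, rejected
C = 27.04° (one solution)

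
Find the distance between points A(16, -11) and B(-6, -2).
Using the distance formula: d = sqrt((x₂-x₁)² + (y₂-y₁)²)
dx = (-6) - 16 = -22
dy = (-2) - (-11) = 9
d = sqrt((-22)² + 9²) = sqrt(484 + 81) = sqrt(565) = 23.77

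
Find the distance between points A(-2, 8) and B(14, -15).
Using the distance formula: d = sqrt((x₂-x₁)² + (y₂-y₁)²)
dx = 14 - (-2) = 16
dy = (-15) - 8 = -23
d = sqrt(16² + (-23)²) = sqrt(256 + 529) = sqrt(785) = 28.02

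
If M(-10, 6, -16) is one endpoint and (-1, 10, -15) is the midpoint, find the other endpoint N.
N = (2×(-1) - (-10), 2×10 - 6, 2×(-15) - (-16)) = (8, 14, -14)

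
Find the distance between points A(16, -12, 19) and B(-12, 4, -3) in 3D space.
d = √[(-28)² + (16)² + (-22)²] = √1524 = 39.04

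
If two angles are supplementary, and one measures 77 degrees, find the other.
Supplementary angles sum to 180 degrees.
Other angle = 180 - 77
Other angle = 103 degrees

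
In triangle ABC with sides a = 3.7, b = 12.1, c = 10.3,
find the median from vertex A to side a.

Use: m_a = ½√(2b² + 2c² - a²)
m_a = ½√(2·12.1² + 2·10.3² - 3.7²)
m_a = ½√(292.82 + 212.18 - 13.69) = ½√491.31 = 11.08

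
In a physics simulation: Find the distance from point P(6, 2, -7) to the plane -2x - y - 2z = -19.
d = |(-2)(6) + (-1)(2) + (-2)(-7) - (-19)| / √((-2)² + (-1)² + (-2)²) = 19/√9 = 6.333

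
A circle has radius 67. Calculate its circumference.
Circumference = 2 * pi * r
Circumference = 2 * pi * 67
Circumference = 420.97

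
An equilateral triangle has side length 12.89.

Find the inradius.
For an equilateral triangle, r = s/(2√3) where s is the side.
r = 12.89/(2√3) = 12.89/3.464102 = 3.721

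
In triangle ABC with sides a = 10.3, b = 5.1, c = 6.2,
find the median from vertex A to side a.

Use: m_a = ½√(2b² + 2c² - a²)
m_a = ½√(2·5.1² + 2·6.2² - 10.3²)
m_a = ½√(52.02 + 76.88 - 106.09) = ½√22.81 = 2.388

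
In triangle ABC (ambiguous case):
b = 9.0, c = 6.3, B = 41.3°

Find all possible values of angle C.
sin(C)/c = sin(B)/b  →  sin(C) = c·sin(B)/b = 6.3·sin(41.3°)/9.0 = 0.462001
C₁ = arcsin(0.462001) = 27.52°,  C₂ = 180° - C₁ = 152.48°
Check C₂: A = 180° - 41.3° - 152.48° = -13.78° ≤ 0, rejected
C = 27.52° (one solution)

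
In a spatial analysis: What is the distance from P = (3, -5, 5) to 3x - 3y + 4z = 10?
d = |3(3) + (-3)(-5) + 4(5) - (10)| / √(3² + (-3)² + 4²) = 34/√34 = 5.831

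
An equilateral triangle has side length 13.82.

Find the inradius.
For an equilateral triangle, r = s/(2√3) where s is the side.
r = 13.82/(2√3) = 13.82/3.464102 = 3.989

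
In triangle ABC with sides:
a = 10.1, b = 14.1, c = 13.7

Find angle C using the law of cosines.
cos(C) = (a² + b² - c²)/(2ab)
cos(C) = (10.1² + 14.1² - 13.7²)/(2·10.1·14.1) = 113.13/284.82 = 0.397198
C = arccos(0.397198) = 66.6°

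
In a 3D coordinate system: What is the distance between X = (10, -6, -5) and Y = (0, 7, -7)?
d = √[(-10)² + (13)² + (-2)²] = √273 = 16.52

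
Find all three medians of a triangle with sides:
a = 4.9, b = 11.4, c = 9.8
Using m_x = ½√(2y² + 2z² - x²):
m_a = ½√(2·11.4² + 2·9.8² - 4.9²) = ½√427.99 = 10.34
m_b = ½√(2·4.9² + 2·9.8² - 11.4²) = ½√110.14 = 5.247
m_c = ½√(2·4.9² + 2·11.4² - 9.8²) = ½√211.9 = 7.278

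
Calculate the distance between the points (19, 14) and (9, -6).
Using the distance formula: d = sqrt((x₂-x₁)² + (y₂-y₁)²)
dx = 9 - 19 = -10
dy = (-6) - 14 = -20
d = sqrt((-10)² + (-20)²) = sqrt(100 + 400) = sqrt(500) = 22.36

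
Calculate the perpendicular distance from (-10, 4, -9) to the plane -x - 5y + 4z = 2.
d = |(-1)(-10) + (-5)(4) + 4(-9) - (2)| / √((-1)² + (-5)² + 4²) = 48/√42 = 7.407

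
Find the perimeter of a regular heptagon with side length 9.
Perimeter = number of sides * side length
Perimeter = 7 * 9
Perimeter = 63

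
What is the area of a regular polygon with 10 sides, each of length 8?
For a regular 10-gon with side length s = 8:
Apothem a = s / (2*tan(pi/10)) = 8 / (2*tan(pi/10)) ≈ 12.3107
Perimeter P = 10 * 8 = 80
Area = (1/2) * P * a = (1/2) * 80 * 12.3107 = 492.43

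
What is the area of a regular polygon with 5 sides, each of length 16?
For a regular 5-gon with side length s = 16:
Apothem a = s / (2*tan(pi/5)) = 16 / (2*tan(pi/5)) ≈ 11.0111
Perimeter P = 5 * 16 = 80
Area = (1/2) * P * a = (1/2) * 80 * 11.0111 = 440.44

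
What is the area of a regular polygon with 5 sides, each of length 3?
For a regular 5-gon with side length s = 3:
Apothem a = s / (2*tan(pi/5)) = 3 / (2*tan(pi/5)) ≈ 2.0646
Perimeter P = 5 * 3 = 15
Area = (1/2) * P * a = (1/2) * 15 * 2.0646 = 15.48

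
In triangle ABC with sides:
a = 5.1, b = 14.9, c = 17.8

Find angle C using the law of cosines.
cos(C) = (a² + b² - c²)/(2ab)
cos(C) = (5.1² + 14.9² - 17.8²)/(2·5.1·14.9) = -68.82/151.98 = -0.452823
C = arccos(-0.452823) = 116.9°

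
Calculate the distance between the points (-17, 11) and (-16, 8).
Using the distance formula: d = sqrt((x₂-x₁)² + (y₂-y₁)²)
dx = (-16) - (-17) = 1
dy = 8 - 11 = -3
d = sqrt(1² + (-3)²) = sqrt(1 + 9) = sqrt(10) = 3.16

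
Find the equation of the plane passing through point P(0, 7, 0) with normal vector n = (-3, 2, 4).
d = n·P = (-3)(0) + (2)(7) + (4)(0) = 14
Plane: -3x + 2y + 4z = 14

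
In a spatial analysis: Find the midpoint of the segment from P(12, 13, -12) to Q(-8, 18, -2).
Midpoint = ((12-8)/2, (13+18)/2, (-12-2)/2) = (2, 15.5, -7)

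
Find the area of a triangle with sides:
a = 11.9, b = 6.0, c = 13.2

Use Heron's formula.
s = (a+b+c)/2 = (11.9+6.0+13.2)/2 = 15.55
A = √(s(s-a)(s-b)(s-c)) = √(15.55·3.65·9.55·2.35)
A = √1273.78 = 35.69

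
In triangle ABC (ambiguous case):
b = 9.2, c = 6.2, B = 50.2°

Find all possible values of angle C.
sin(C)/c = sin(B)/b  →  sin(C) = c·sin(B)/b = 6.2·sin(50.2°)/9.2 = 0.517756
C₁ = arcsin(0.517756) = 31.18°,  C₂ = 180° - C₁ = 148.82°
Check C₂: A = 180° - 50.2° - 148.82° = -19.02° ≤ 0, rejected
C = 31.18° (one solution)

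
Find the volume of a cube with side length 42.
Volume = s³
Volume = 42³
Volume = 74088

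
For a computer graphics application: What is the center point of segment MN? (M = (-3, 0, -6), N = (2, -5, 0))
Midpoint = ((-3+2)/2, (0-5)/2, (-6+0)/2) = (-0.5, -2.5, -3)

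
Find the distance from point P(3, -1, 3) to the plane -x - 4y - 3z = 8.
d = |(-1)(3) + (-4)(-1) + (-3)(3) - (8)| / √((-1)² + (-4)² + (-3)²) = 16/√26 = 3.138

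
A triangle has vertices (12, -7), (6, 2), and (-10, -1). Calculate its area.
Using the coordinate formula: Area = (1/2)|x₁(y₂-y₃) + x₂(y₃-y₁) + x₃(y₁-y₂)|
Area = (1/2)|12(2-(-1)) + 6((-1)-(-7)) + (-10)((-7)-2)|
Area = (1/2)|12*3 + 6*6 + (-10)*(-9)|
Area = (1/2)|36 + 36 + 90|
Area = (1/2)*162 = 81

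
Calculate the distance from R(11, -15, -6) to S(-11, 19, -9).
d = √[(-22)² + (34)² + (-3)²] = √1649 = 40.61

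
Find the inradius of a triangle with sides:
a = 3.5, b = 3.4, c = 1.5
s = (a+b+c)/2 = (3.5+3.4+1.5)/2 = 4.2
Area = √(s(s-a)(s-b)(s-c)) = √(4.2·0.7·0.8·2.7) = 2.52
r = Area/s = 2.52/4.2 = 0.6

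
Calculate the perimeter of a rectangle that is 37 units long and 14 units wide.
Perimeter = 2 * (length + width)
Perimeter = 2 * (37 + 14)
Perimeter = 2 * 51
Perimeter = 102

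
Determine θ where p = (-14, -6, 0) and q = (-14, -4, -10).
p·q = 220, |p|² = 232, |q|² = 312
cos θ = 220/√72384 ≈ 0.8177
θ ≈ 35.14°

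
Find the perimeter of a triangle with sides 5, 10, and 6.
Perimeter = sum of all sides
Perimeter = 5 + 10 + 6
Perimeter = 21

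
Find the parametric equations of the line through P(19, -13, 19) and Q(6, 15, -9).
Direction vector d = Q - P = (-13, 28, -28)
x = 19 - 13t, y = -13 + 28t, z = 19 - 28t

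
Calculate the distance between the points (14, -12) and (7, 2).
Using the distance formula: d = sqrt((x₂-x₁)² + (y₂-y₁)²)
dx = 7 - 14 = -7
dy = 2 - (-12) = 14
d = sqrt((-7)² + 14²) = sqrt(49 + 196) = sqrt(245) = 15.65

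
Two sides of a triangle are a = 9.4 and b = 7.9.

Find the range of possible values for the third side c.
By the triangle inequality: |a - b| < c < a + b
|9.4 - 7.9| < c < 9.4 + 7.9
1.5 < c < 17.3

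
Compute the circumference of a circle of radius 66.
Circumference = 2 * pi * r
Circumference = 2 * pi * 66
Circumference = 414.69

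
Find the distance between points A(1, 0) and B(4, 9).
Using the distance formula: d = sqrt((x₂-x₁)² + (y₂-y₁)²)
dx = 4 - 1 = 3
dy = 9 - 0 = 9
d = sqrt(3² + 9²) = sqrt(9 + 81) = sqrt(90) = 9.49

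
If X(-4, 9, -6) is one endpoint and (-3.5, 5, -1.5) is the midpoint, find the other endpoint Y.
Y = (2×(-3.5) - (-4), 2×5 - 9, 2×(-1.5) - (-6)) = (-3, 1, 3)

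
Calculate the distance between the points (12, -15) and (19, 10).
Using the distance formula: d = sqrt((x₂-x₁)² + (y₂-y₁)²)
dx = 19 - 12 = 7
dy = 10 - (-15) = 25
d = sqrt(7² + 25²) = sqrt(49 + 625) = sqrt(674) = 25.96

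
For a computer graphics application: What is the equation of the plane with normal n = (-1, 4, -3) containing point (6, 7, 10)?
d = n·P = (-1)(6) + (4)(7) + (-3)(10) = -8
Plane: -x + 4y - 3z = -8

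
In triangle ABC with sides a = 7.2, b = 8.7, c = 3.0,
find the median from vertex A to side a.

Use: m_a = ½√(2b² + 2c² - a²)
m_a = ½√(2·8.7² + 2·3.0² - 7.2²)
m_a = ½√(151.38 + 18 - 51.84) = ½√117.54 = 5.421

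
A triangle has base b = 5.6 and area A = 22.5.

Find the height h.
A = ½bh  →  h = 2A/b
h = 2·22.5/5.6 = 8.036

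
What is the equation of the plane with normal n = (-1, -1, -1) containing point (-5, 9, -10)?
d = n·P = (-1)(-5) + (-1)(9) + (-1)(-10) = 6
Plane: -x - y - z = 6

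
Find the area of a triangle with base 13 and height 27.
Area = (1/2) * base * height
Area = (1/2) * 13 * 27
Area = 175.50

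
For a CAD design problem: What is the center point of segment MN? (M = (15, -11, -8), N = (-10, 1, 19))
Midpoint = ((15-10)/2, (-11+1)/2, (-8+19)/2) = (2.5, -5, 5.5)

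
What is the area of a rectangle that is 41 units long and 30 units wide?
Area = length * width
Area = 41 * 30
Area = 1230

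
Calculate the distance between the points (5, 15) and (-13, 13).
Using the distance formula: d = sqrt((x₂-x₁)² + (y₂-y₁)²)
dx = (-13) - 5 = -18
dy = 13 - 15 = -2
d = sqrt((-18)² + (-2)²) = sqrt(324 + 4) = sqrt(328) = 18.11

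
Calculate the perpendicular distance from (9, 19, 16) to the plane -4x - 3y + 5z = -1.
d = |(-4)(9) + (-3)(19) + 5(16) - (-1)| / √((-4)² + (-3)² + 5²) = 12/√50 = 1.697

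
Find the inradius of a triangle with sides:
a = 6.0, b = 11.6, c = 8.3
s = (a+b+c)/2 = (6.0+11.6+8.3)/2 = 12.95
Area = √(s(s-a)(s-b)(s-c)) = √(12.95·6.95·1.35·4.65) = 23.7695
r = Area/s = 23.7695/12.95 = 1.835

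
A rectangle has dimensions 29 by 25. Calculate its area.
Area = length * width
Area = 29 * 25
Area = 725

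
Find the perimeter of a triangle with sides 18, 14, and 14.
Perimeter = sum of all sides
Perimeter = 18 + 14 + 14
Perimeter = 46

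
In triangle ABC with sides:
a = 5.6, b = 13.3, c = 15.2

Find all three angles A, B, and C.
By the law of cosines:
cos(A) = (b² + c² - a²)/(2bc) = 0.931366  →  A = 21.35°
cos(B) = (a² + c² - b²)/(2ac) = 0.502291  →  B = 59.85°
cos(C) = (a² + b² - c²)/(2ab) = -0.152994  →  C = 98.8°
Check: A + B + C = 180.0° ✓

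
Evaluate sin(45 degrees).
sin(45 degrees) = sqrt(2)/2
Decimal approximation: 0.7071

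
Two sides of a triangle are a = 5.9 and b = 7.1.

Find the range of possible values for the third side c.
By the triangle inequality: |a - b| < c < a + b
|5.9 - 7.1| < c < 5.9 + 7.1
1.2 < c < 13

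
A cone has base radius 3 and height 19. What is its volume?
Volume = (1/3) * pi * r² * h
Volume = (1/3) * pi * 3² * 19
Volume = (1/3) * pi * 9 * 19
Volume = (1/3) * pi * 171
Volume = 179.07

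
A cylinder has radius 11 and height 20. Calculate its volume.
Volume = pi * r² * h
Volume = pi * 11² * 20
Volume = pi * 121 * 20
Volume = pi * 2420
Volume = 7602.65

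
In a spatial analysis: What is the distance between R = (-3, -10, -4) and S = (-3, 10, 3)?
d = √[(0)² + (20)² + (7)²] = √449 = 21.19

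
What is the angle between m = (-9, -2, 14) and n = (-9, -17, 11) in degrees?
m·n = 269, |m|² = 281, |n|² = 491
cos θ = 269/√137971 ≈ 0.7242
θ ≈ 43.6°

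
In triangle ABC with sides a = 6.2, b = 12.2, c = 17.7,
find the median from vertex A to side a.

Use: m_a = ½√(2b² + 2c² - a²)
m_a = ½√(2·12.2² + 2·17.7² - 6.2²)
m_a = ½√(297.68 + 626.58 - 38.44) = ½√885.82 = 14.88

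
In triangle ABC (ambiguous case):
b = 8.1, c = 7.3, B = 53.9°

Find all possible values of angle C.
sin(C)/c = sin(B)/b  →  sin(C) = c·sin(B)/b = 7.3·sin(53.9°)/8.1 = 0.728188
C₁ = arcsin(0.728188) = 46.73°,  C₂ = 180° - C₁ = 133.27°
Check C₂: A = 180° - 53.9° - 133.27° = -7.17° ≤ 0, rejected
C = 46.73° (one solution)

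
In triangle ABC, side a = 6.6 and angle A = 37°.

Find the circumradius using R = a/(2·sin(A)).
R = a/(2·sin(A)) = 6.6/(2·sin(37°))
R = 6.6/(2·0.601815) = 6.6/1.203630 = 5.483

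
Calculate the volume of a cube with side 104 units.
Volume = s³
Volume = 104³
Volume = 1124864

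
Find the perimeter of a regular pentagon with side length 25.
Perimeter = number of sides * side length
Perimeter = 5 * 25
Perimeter = 125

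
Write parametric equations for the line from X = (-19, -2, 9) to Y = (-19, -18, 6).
Direction vector d = Y - X = (0, -16, -3)
x = -19, y = -2 - 16t, z = 9 - 3t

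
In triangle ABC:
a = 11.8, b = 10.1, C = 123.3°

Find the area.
Using A = ½ab·sin(C):
A = ½·11.8·10.1·sin(123.3°) = ½·119.18·0.835807 = 49.81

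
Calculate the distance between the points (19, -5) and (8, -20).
Using the distance formula: d = sqrt((x₂-x₁)² + (y₂-y₁)²)
dx = 8 - 19 = -11
dy = (-20) - (-5) = -15
d = sqrt((-11)² + (-15)²) = sqrt(121 + 225) = sqrt(346) = 18.60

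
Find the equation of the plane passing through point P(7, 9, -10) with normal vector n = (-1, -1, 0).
d = n·P = (-1)(7) + (-1)(9) + (0)(-10) = -16
Plane: -x - y = -16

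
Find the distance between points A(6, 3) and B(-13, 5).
Using the distance formula: d = sqrt((x₂-x₁)² + (y₂-y₁)²)
dx = (-13) - 6 = -19
dy = 5 - 3 = 2
d = sqrt((-19)² + 2²) = sqrt(361 + 4) = sqrt(365) = 19.10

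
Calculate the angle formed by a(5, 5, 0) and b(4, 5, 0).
a·b = 45, |a|² = 50, |b|² = 41
cos θ = 45/√2050 ≈ 0.9939
θ ≈ 6.34°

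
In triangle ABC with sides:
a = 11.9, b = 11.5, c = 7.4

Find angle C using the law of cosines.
cos(C) = (a² + b² - c²)/(2ab)
cos(C) = (11.9² + 11.5² - 7.4²)/(2·11.9·11.5) = 219.1/273.7 = 0.800512
C = arccos(0.800512) = 36.82°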